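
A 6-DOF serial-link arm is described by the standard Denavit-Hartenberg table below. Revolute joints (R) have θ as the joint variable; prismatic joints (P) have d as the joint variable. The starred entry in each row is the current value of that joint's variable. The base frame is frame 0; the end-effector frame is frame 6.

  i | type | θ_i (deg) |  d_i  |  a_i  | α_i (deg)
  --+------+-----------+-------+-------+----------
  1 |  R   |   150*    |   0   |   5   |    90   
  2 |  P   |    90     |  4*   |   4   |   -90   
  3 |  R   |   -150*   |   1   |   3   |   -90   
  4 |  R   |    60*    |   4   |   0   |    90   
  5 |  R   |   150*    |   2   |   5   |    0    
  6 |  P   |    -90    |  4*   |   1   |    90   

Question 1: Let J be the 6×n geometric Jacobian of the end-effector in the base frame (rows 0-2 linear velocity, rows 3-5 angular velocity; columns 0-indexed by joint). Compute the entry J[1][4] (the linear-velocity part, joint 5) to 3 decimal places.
-5.059

axis z_4 = (0.6495,0.1250,-0.7500); lever o_n−o_4 = (7.7485,0.7868,-1.1585)
cross product → J_v[:, 4] = (0.4453,-5.0589,-0.4575)
J_ω[:, 4] = z_4
entry J[1][4] = -5.0589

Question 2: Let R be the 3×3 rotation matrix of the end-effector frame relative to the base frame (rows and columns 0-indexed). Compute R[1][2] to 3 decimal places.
0.188

End-effector z-axis (col 2 of R) = (-0.7578,0.1875,-0.6250)
R[1][2] = 0.1875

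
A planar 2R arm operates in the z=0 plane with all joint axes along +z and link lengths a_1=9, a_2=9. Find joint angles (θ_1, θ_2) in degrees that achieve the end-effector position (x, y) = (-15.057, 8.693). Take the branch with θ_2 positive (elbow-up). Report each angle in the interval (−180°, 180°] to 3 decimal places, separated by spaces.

134.995 30.010

cos θ_2 = (302.2815−9²−9²)/(2·9·9) = 0.8659; θ_2 = 30.0103° (elbow-up)
β = atan2(8.6930,-15.0570) = 150.0005°; ψ = atan2(4.5014,16.7934) = 15.0052°
θ_1 = β − ψ = 134.9953°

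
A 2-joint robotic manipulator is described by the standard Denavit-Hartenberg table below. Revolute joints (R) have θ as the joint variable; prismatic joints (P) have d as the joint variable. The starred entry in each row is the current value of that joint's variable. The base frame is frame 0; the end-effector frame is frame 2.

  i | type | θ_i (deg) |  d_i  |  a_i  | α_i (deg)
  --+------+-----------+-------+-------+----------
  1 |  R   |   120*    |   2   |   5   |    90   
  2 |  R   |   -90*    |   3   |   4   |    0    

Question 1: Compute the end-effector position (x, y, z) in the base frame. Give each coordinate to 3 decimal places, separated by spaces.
after link 1: o_1 = (-2.5000, 4.3301, 2.0000)
after link 2: o_2 = (0.0981, 5.8301, -2.0000)

0.098 5.830 -2.000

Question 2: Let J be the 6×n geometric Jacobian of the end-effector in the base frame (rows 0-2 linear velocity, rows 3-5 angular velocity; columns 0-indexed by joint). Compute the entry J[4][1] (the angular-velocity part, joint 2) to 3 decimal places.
axis z_1 = (0.8660,0.5000,0.0000); lever o_n−o_1 = (2.5981,1.5000,-4.0000)
cross product → J_v[:, 1] = (-2.0000,3.4641,0.0000)
J_ω[:, 1] = z_1
entry J[4][1] = 0.5000

0.500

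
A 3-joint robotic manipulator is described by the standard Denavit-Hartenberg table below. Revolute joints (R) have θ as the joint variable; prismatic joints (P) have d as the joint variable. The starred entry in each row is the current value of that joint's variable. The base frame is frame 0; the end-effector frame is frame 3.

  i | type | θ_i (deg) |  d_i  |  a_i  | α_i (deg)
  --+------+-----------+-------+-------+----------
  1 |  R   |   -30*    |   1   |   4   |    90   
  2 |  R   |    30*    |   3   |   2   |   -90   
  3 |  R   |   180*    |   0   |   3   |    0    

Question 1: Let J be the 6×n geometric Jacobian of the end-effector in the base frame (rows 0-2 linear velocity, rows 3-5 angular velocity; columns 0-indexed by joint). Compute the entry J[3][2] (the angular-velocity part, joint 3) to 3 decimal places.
-0.433

axis z_2 = (-0.4330,0.2500,0.8660); lever o_n−o_2 = (-2.2500,1.2990,-1.5000)
cross product → J_v[:, 2] = (-1.5000,-2.5981,-0.0000)
J_ω[:, 2] = z_2
entry J[3][2] = -0.4330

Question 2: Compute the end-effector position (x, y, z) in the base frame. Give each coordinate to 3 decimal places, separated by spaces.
1.214 -4.165 0.500

after link 1: o_1 = (3.4641, -2.0000, 1.0000)
after link 2: o_2 = (3.4641, -5.4641, 2.0000)
after link 3: o_3 = (1.2141, -4.1651, 0.5000)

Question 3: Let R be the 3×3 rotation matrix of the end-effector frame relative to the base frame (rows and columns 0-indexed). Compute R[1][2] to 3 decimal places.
End-effector z-axis (col 2 of R) = (-0.4330,0.2500,0.8660)
R[1][2] = 0.2500

0.250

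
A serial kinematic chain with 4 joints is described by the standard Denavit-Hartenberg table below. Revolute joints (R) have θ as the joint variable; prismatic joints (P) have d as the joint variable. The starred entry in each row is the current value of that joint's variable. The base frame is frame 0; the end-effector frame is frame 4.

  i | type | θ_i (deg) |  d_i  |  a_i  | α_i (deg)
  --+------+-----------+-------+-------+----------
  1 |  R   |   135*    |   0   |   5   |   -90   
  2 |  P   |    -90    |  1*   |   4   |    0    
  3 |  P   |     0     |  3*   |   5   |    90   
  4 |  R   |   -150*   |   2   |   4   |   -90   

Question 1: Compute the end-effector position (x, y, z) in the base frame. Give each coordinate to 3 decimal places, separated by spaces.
after link 1: o_1 = (-3.5355, 3.5355, 0.0000)
after link 2: o_2 = (-4.2426, 2.8284, 4.0000)
after link 3: o_3 = (-6.3640, 0.7071, 9.0000)
after link 4: o_4 = (-3.5355, 0.7071, 5.5359)

-3.536 0.707 5.536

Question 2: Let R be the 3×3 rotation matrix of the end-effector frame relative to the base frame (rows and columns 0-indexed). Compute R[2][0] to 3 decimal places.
End-effector x-axis (col 0 of R) = (0.3536,0.3536,-0.8660)
R[2][0] = -0.8660

-0.866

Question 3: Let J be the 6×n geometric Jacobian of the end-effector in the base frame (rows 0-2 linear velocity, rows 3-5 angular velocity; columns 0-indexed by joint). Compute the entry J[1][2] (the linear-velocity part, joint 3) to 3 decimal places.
-0.707

prismatic axis z_2 = (-0.7071,-0.7071,0.0000)
J_v[:, 2] = z_2; J_ω[:, 2] = (0,0,0)
entry J[1][2] = -0.7071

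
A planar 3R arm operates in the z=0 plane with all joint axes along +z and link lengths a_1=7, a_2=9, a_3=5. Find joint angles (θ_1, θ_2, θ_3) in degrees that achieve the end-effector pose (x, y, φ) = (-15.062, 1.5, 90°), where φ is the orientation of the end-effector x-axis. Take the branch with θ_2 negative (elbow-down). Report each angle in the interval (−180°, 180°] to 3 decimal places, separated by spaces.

wrist centre = target − a_3·(cos φ, sin φ) = (-15.0620, -3.5000)
cos θ_2 = (239.1138−7²−9²)/(2·7·9) = 0.8660; θ_2 = -30.0049° (elbow-down)
β = atan2(-3.5000,-15.0620) = -166.9182°; ψ = atan2(-4.5007,14.7938) = -16.9211°
θ_1 = β − ψ = -149.9971°
θ_3 = φ − θ_1 − θ_2 = -89.9980° (wrapped to (-180°,180°])

-149.997 -30.005 -89.998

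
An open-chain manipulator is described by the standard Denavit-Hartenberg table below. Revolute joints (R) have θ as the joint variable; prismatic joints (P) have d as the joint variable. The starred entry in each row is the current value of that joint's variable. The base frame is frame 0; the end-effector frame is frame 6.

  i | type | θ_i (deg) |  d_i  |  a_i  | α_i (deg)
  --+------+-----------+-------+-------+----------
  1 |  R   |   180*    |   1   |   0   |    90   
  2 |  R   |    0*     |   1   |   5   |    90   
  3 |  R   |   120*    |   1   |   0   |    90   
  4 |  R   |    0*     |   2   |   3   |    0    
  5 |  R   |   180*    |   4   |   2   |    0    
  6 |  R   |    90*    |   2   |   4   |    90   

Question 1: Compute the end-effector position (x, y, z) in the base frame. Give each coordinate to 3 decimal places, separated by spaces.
after link 1: o_1 = (0.0000, 0.0000, 1.0000)
after link 2: o_2 = (-5.0000, 1.0000, 1.0000)
after link 3: o_3 = (-5.0000, 1.0000, 0.0000)
after link 4: o_4 = (-5.2321, 4.5981, 0.0000)
after link 5: o_5 = (-9.6962, 4.8660, -0.0000)
after link 6: o_6 = (-11.4282, 5.8660, 4.0000)

-11.428 5.866 4.000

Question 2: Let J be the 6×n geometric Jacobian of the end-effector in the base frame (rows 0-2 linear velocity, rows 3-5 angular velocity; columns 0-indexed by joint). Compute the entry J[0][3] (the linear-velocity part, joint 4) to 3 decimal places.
2.000

axis z_3 = (-0.8660,0.5000,-0.0000); lever o_n−o_3 = (-6.4282,4.8660,4.0000)
cross product → J_v[:, 3] = (2.0000,3.4641,-1.0000)
J_ω[:, 3] = z_3
entry J[0][3] = 2.0000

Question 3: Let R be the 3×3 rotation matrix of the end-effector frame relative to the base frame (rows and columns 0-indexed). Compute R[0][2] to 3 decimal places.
End-effector z-axis (col 2 of R) = (-0.5000,-0.8660,-0.0000)
R[0][2] = -0.5000

-0.500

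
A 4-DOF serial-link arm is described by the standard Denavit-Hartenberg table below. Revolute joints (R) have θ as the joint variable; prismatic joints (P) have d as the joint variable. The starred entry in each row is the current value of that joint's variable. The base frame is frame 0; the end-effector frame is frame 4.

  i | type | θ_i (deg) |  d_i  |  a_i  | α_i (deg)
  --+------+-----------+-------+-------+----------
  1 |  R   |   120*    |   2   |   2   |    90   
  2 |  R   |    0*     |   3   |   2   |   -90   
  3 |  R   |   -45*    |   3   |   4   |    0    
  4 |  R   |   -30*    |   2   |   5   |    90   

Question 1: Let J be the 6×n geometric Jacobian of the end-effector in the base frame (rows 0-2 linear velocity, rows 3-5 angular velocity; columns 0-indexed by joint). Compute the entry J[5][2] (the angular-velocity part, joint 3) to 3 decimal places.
axis z_2 = (0.0000,0.0000,1.0000); lever o_n−o_2 = (4.5708,7.3992,5.0000)
cross product → J_v[:, 2] = (-7.3992,4.5708,0.0000)
J_ω[:, 2] = z_2
entry J[5][2] = 1.0000

1.000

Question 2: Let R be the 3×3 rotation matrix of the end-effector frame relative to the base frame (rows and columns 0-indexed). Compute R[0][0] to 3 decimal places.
End-effector x-axis (col 0 of R) = (0.7071,0.7071,0.0000)
R[0][0] = 0.7071

0.707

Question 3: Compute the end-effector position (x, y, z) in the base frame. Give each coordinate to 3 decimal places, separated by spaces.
5.169 12.363 7.000

after link 1: o_1 = (-1.0000, 1.7321, 2.0000)
after link 2: o_2 = (0.5981, 4.9641, 2.0000)
after link 3: o_3 = (1.6334, 8.8278, 5.0000)
after link 4: o_4 = (5.1689, 12.3633, 7.0000)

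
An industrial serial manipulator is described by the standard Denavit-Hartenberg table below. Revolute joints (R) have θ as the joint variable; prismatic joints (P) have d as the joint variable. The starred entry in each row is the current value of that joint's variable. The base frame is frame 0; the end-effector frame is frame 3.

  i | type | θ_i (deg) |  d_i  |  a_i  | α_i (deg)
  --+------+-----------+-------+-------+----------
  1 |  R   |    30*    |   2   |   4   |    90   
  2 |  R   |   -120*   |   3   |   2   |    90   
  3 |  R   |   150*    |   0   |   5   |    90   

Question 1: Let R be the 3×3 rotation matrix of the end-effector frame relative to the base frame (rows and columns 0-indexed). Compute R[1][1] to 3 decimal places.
End-effector y-axis (col 1 of R) = (-0.7500,-0.4330,0.5000)
R[1][1] = -0.4330

-0.433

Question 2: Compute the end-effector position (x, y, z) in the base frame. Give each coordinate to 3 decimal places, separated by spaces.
after link 1: o_1 = (3.4641, 2.0000, 2.0000)
after link 2: o_2 = (4.0981, -1.0981, 0.2679)
after link 3: o_3 = (7.2231, -2.1806, 4.0179)

7.223 -2.181 4.018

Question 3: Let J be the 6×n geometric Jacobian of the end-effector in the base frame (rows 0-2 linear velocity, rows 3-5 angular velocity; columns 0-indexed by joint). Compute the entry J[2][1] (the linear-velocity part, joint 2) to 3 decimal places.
1.165

axis z_1 = (0.5000,-0.8660,0.0000); lever o_n−o_1 = (3.7590,-4.1806,2.0179)
cross product → J_v[:, 1] = (-1.7476,-1.0090,1.1651)
J_ω[:, 1] = z_1
entry J[2][1] = 1.1651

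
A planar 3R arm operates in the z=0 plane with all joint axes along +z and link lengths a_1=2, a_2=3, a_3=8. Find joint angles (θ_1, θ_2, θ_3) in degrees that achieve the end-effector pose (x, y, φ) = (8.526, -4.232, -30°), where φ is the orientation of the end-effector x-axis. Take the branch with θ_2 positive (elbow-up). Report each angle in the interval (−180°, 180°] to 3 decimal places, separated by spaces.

wrist centre = target − a_3·(cos φ, sin φ) = (1.5978, -0.2320)
cos θ_2 = (2.6068−2²−3²)/(2·2·3) = -0.8661; θ_2 = 150.0088° (elbow-up)
β = atan2(-0.2320,1.5978) = -8.2616°; ψ = atan2(1.4996,-0.5983) = 111.7508°
θ_1 = β − ψ = -120.0124°
θ_3 = φ − θ_1 − θ_2 = -59.9963° (wrapped to (-180°,180°])

-120.012 150.009 -59.996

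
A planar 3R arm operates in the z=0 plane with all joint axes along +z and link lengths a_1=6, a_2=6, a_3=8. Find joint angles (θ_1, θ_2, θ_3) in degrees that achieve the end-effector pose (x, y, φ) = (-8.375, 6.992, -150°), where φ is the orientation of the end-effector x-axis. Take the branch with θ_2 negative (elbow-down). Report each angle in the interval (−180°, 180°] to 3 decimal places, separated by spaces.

wrist centre = target − a_3·(cos φ, sin φ) = (-1.4468, 10.9920)
cos θ_2 = (122.9173−6²−6²)/(2·6·6) = 0.7072; θ_2 = -44.9937° (elbow-down)
β = atan2(10.9920,-1.4468) = 97.4983°; ψ = atan2(-4.2422,10.2431) = -22.4969°
θ_1 = β − ψ = 119.9952°
θ_3 = φ − θ_1 − θ_2 = 134.9985° (wrapped to (-180°,180°])

119.995 -44.994 134.999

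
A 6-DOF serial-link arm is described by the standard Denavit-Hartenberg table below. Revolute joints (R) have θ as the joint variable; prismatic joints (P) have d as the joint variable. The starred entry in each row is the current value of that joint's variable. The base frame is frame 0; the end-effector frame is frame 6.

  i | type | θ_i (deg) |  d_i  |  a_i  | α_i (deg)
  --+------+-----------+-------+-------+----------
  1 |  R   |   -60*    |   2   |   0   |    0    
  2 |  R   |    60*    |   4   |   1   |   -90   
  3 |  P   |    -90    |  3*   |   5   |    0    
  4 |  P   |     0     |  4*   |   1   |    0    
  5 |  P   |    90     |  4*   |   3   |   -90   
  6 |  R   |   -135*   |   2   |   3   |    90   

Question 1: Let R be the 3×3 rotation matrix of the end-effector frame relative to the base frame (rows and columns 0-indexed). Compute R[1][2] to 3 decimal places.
End-effector z-axis (col 2 of R) = (-0.7071,-0.7071,-0.0000)
R[1][2] = -0.7071

-0.707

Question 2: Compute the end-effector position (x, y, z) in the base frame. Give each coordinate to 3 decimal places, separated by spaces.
1.879 13.121 10.000

after link 1: o_1 = (0.0000, 0.0000, 2.0000)
after link 2: o_2 = (1.0000, 0.0000, 6.0000)
after link 3: o_3 = (1.0000, 3.0000, 11.0000)
after link 4: o_4 = (1.0000, 7.0000, 12.0000)
after link 5: o_5 = (4.0000, 11.0000, 12.0000)
after link 6: o_6 = (1.8787, 13.1213, 10.0000)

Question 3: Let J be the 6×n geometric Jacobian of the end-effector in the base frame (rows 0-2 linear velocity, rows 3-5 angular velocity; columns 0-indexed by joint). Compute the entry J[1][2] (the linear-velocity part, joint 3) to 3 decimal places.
prismatic axis z_2 = (0.0000,1.0000,0.0000)
J_v[:, 2] = z_2; J_ω[:, 2] = (0,0,0)
entry J[1][2] = 1.0000

1.000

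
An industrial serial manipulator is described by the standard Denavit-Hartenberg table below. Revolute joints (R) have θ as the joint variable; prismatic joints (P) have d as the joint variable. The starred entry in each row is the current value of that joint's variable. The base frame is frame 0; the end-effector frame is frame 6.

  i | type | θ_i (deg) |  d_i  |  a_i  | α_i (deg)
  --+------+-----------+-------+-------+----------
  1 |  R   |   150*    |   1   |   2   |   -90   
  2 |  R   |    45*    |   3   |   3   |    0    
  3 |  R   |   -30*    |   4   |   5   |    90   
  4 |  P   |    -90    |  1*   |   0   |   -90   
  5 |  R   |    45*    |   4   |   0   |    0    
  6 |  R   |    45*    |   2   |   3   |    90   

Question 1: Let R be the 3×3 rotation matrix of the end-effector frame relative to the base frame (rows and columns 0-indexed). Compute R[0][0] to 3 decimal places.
End-effector x-axis (col 0 of R) = (0.2241,-0.1294,-0.9659)
R[0][0] = 0.2241

0.224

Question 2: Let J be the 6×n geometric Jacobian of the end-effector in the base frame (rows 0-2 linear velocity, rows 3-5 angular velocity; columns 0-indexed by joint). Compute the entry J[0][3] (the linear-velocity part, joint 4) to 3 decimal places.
-0.224

prismatic axis z_3 = (-0.2241,0.1294,0.9659)
J_v[:, 3] = z_3; J_ω[:, 3] = (0,0,0)
entry J[0][3] = -0.2241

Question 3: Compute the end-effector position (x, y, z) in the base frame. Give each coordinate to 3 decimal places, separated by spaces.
-15.823 1.052 -5.900

after link 1: o_1 = (-1.7321, 1.0000, 1.0000)
after link 2: o_2 = (-5.0692, -0.5374, -1.1213)
after link 3: o_3 = (-11.2517, -1.5867, -2.4154)
after link 4: o_4 = (-11.4759, -1.4573, -1.4495)
after link 5: o_5 = (-14.8220, 0.4746, -2.4848)
after link 6: o_6 = (-15.8226, 1.0523, -5.9002)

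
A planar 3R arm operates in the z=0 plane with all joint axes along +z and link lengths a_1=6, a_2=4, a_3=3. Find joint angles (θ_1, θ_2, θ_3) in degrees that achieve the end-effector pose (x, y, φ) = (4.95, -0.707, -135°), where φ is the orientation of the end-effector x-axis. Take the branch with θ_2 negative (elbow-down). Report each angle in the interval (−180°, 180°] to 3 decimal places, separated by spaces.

44.999 -89.995 -90.004

wrist centre = target − a_3·(cos φ, sin φ) = (7.0713, 1.4143)
cos θ_2 = (52.0039−6²−4²)/(2·6·4) = 0.0001; θ_2 = -89.9954° (elbow-down)
β = atan2(1.4143,7.0713) = 11.3104°; ψ = atan2(-4.0000,6.0003) = -33.6886°
θ_1 = β − ψ = 44.9990°
θ_3 = φ − θ_1 − θ_2 = -90.0036° (wrapped to (-180°,180°])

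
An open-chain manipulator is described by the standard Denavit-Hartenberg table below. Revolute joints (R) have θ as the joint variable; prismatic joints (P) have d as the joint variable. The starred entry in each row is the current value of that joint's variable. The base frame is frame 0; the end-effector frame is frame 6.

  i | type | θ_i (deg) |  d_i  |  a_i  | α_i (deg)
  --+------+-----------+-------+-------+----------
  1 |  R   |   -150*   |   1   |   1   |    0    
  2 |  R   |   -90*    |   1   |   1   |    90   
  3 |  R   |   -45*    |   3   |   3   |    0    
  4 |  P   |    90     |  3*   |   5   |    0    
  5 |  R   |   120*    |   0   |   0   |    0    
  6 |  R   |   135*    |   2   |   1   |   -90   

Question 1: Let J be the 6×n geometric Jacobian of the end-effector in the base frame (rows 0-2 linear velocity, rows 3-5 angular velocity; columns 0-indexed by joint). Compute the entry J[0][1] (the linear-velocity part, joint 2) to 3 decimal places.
axis z_1 = (0.0000,0.0000,1.0000); lever o_n−o_1 = (3.3498,10.1980,1.5482)
cross product → J_v[:, 1] = (-10.1980,3.3498,0.0000)
J_ω[:, 1] = z_1
entry J[0][1] = -10.1980

-10.198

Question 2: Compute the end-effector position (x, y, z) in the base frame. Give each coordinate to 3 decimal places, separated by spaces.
after link 1: o_1 = (-0.8660, -0.5000, 1.0000)
after link 2: o_2 = (-1.3660, 0.3660, 2.0000)
after link 3: o_3 = (0.1714, 3.7031, -0.1213)
after link 4: o_4 = (1.0017, 8.2650, 3.4142)
after link 5: o_5 = (1.0017, 8.2650, 3.4142)
after link 6: o_6 = (2.4838, 9.6980, 2.5482)

2.484 9.698 2.548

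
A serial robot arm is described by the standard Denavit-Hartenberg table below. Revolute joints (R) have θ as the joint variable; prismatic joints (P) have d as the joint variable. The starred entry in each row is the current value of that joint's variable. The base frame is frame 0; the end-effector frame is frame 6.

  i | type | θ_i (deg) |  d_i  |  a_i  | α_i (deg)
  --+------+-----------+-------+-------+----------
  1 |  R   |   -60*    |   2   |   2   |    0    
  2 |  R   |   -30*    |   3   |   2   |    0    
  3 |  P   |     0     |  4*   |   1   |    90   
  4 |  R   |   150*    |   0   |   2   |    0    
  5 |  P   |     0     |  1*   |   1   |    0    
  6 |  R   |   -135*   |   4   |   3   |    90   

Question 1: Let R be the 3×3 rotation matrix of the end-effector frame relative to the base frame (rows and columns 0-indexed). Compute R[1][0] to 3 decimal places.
End-effector x-axis (col 0 of R) = (0.0000,-0.9659,0.2588)
R[1][0] = -0.9659

-0.966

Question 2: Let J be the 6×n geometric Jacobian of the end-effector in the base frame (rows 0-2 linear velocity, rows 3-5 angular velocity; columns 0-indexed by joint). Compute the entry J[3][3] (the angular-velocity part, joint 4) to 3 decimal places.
-1.000

axis z_3 = (-1.0000,-0.0000,0.0000); lever o_n−o_3 = (-5.0000,-0.2997,2.2765)
cross product → J_v[:, 3] = (-0.0000,2.2765,0.2997)
J_ω[:, 3] = z_3
entry J[3][3] = -1.0000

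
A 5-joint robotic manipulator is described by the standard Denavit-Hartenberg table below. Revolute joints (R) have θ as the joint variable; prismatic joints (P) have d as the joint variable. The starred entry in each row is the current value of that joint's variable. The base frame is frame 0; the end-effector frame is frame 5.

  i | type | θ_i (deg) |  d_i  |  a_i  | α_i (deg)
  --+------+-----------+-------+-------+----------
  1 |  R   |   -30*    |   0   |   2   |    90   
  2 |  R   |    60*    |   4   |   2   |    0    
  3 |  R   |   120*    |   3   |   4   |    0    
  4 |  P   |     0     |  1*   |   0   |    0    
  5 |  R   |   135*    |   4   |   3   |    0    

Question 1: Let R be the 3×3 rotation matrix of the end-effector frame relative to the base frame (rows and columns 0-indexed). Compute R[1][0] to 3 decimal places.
End-effector x-axis (col 0 of R) = (0.6124,-0.3536,-0.7071)
R[1][0] = -0.3536

-0.354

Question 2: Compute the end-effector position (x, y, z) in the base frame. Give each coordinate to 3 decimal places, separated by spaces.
after link 1: o_1 = (1.7321, -1.0000, 0.0000)
after link 2: o_2 = (0.5981, -4.9641, 1.7321)
after link 3: o_3 = (-4.3660, -5.5622, 1.7321)
after link 4: o_4 = (-4.8660, -6.4282, 1.7321)
after link 5: o_5 = (-5.0289, -10.9530, -0.3893)

-5.029 -10.953 -0.389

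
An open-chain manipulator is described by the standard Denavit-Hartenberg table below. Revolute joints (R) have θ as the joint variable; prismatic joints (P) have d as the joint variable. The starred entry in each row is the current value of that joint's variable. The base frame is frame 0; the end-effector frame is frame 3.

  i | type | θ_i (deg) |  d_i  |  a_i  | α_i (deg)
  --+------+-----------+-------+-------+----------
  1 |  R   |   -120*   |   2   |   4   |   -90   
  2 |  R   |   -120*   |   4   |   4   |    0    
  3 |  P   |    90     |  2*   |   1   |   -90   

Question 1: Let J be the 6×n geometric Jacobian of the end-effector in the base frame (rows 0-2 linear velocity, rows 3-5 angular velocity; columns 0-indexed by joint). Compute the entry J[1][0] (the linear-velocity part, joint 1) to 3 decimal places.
3.763

axis z_0 = ẑ; lever o_n−o_0 = (3.7631,-5.4821,5.9641)
cross product → J_v[:, 0] = (5.4821,3.7631,-0.0000)
J_ω[:, 0] = z_0
entry J[1][0] = 3.7631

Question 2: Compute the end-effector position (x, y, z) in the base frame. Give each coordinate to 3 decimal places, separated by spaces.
3.763 -5.482 5.964

after link 1: o_1 = (-2.0000, -3.4641, 2.0000)
after link 2: o_2 = (2.4641, -3.7321, 5.4641)
after link 3: o_3 = (3.7631, -5.4821, 5.9641)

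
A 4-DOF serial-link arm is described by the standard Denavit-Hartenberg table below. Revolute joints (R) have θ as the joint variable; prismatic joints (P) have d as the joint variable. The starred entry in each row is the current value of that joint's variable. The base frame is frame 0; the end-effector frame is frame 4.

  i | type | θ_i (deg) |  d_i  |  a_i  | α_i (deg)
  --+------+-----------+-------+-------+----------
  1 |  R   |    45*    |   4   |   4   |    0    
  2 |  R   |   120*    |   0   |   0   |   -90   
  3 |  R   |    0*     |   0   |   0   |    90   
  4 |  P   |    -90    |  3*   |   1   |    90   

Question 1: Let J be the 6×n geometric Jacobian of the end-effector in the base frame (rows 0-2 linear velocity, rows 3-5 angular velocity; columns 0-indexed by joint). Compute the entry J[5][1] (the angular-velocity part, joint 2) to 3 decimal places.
axis z_1 = (0.0000,0.0000,1.0000); lever o_n−o_1 = (0.2588,0.9659,3.0000)
cross product → J_v[:, 1] = (-0.9659,0.2588,0.0000)
J_ω[:, 1] = z_1
entry J[5][1] = 1.0000

1.000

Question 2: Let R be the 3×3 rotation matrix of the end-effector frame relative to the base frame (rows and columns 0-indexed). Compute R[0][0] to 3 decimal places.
0.259

End-effector x-axis (col 0 of R) = (0.2588,0.9659,0.0000)
R[0][0] = 0.2588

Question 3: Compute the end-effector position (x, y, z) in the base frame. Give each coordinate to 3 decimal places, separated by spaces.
3.087 3.794 7.000

after link 1: o_1 = (2.8284, 2.8284, 4.0000)
after link 2: o_2 = (2.8284, 2.8284, 4.0000)
after link 3: o_3 = (2.8284, 2.8284, 4.0000)
after link 4: o_4 = (3.0872, 3.7944, 7.0000)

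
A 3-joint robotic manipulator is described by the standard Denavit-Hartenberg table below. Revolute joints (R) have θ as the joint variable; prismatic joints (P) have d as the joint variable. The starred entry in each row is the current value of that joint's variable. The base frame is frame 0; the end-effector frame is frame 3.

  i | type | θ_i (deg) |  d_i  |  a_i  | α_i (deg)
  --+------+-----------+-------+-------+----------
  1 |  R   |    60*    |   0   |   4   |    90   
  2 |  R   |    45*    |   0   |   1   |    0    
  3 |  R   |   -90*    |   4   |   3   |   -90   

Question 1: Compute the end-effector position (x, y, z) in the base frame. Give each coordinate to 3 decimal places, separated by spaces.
after link 1: o_1 = (2.0000, 3.4641, 0.0000)
after link 2: o_2 = (2.3536, 4.0765, 0.7071)
after link 3: o_3 = (6.8783, 3.9136, -1.4142)

6.878 3.914 -1.414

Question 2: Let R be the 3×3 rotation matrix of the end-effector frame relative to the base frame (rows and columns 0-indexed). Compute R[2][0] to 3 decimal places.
-0.707

End-effector x-axis (col 0 of R) = (0.3536,0.6124,-0.7071)
R[2][0] = -0.7071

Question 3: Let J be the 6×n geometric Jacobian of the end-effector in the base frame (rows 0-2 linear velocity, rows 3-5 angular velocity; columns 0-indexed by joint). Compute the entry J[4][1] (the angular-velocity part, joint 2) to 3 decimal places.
axis z_1 = (0.8660,-0.5000,0.0000); lever o_n−o_1 = (4.8783,0.4495,-1.4142)
cross product → J_v[:, 1] = (0.7071,1.2247,2.8284)
J_ω[:, 1] = z_1
entry J[4][1] = -0.5000

-0.500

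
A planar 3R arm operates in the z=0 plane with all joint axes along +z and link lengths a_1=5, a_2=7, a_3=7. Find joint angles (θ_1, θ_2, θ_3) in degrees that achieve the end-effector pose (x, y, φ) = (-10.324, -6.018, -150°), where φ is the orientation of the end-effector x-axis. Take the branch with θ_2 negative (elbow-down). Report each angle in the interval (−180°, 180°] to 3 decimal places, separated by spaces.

-60.007 -134.999 45.006

wrist centre = target − a_3·(cos φ, sin φ) = (-4.2618, -2.5180)
cos θ_2 = (24.5035−5²−7²)/(2·5·7) = -0.7071; θ_2 = -134.9989° (elbow-down)
β = atan2(-2.5180,-4.2618) = -149.4243°; ψ = atan2(-4.9498,0.0503) = -89.4173°
θ_1 = β − ψ = -60.0070°
θ_3 = φ − θ_1 − θ_2 = 45.0059° (wrapped to (-180°,180°])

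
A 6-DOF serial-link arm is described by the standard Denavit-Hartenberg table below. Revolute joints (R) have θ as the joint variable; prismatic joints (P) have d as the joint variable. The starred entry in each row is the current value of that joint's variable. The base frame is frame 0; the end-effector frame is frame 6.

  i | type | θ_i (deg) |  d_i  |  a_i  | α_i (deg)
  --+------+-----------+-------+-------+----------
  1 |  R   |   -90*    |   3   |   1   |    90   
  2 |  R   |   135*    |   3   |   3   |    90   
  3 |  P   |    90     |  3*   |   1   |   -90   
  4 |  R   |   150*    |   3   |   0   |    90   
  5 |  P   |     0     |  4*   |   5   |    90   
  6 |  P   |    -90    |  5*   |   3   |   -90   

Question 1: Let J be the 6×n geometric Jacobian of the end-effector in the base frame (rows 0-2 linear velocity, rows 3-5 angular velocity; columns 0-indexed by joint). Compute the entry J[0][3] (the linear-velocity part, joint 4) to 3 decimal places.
3.366

axis z_3 = (-0.0000,-0.7071,-0.7071); lever o_n−o_3 = (3.8301,3.7944,-0.9659)
cross product → J_v[:, 3] = (3.3660,-2.7083,2.7083)
J_ω[:, 3] = z_3
entry J[0][3] = 3.3660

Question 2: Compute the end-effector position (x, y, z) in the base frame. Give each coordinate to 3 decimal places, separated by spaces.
-0.170 2.794 6.277

after link 1: o_1 = (0.0000, -1.0000, 3.0000)
after link 2: o_2 = (-3.0000, 1.1213, 5.1213)
after link 3: o_3 = (-4.0000, -1.0000, 7.2426)
after link 4: o_4 = (-4.0000, -3.1213, 5.1213)
after link 5: o_5 = (-1.6699, 1.0959, 0.9041)
after link 6: o_6 = (-0.1699, 2.7944, 6.2767)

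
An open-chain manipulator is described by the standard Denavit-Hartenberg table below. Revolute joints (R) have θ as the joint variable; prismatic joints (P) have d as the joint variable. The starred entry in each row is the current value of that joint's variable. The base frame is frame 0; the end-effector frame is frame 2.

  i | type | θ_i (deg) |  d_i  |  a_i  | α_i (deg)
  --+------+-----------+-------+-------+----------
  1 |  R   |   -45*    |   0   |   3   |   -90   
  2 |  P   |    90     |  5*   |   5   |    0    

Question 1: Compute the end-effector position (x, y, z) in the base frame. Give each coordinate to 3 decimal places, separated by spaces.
after link 1: o_1 = (2.1213, -2.1213, 0.0000)
after link 2: o_2 = (5.6569, 1.4142, -5.0000)

5.657 1.414 -5.000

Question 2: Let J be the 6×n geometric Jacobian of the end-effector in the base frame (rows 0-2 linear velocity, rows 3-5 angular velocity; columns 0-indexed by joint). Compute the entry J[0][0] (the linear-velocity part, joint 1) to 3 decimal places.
axis z_0 = ẑ; lever o_n−o_0 = (5.6569,1.4142,-5.0000)
cross product → J_v[:, 0] = (-1.4142,5.6569,0.0000)
J_ω[:, 0] = z_0
entry J[0][0] = -1.4142

-1.414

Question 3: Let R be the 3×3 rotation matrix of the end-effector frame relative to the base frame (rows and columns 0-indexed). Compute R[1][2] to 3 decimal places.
0.707

End-effector z-axis (col 2 of R) = (0.7071,0.7071,0.0000)
R[1][2] = 0.7071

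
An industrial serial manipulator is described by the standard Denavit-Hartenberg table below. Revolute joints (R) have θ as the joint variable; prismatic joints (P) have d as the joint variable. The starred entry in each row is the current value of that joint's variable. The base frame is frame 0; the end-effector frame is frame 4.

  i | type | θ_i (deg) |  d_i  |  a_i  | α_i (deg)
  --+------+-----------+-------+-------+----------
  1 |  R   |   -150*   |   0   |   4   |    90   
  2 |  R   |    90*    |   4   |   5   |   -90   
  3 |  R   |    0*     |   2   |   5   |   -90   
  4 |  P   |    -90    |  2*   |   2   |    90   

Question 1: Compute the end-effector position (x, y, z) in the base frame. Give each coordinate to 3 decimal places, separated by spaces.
after link 1: o_1 = (-3.4641, -2.0000, 0.0000)
after link 2: o_2 = (-5.4641, 1.4641, 5.0000)
after link 3: o_3 = (-3.7321, 2.4641, 10.0000)
after link 4: o_4 = (-1.0000, 1.7321, 10.0000)

-1.000 1.732 10.000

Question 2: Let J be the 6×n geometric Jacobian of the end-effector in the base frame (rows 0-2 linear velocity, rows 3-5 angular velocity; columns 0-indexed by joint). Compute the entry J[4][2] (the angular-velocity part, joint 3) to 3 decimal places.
0.500

axis z_2 = (0.8660,0.5000,0.0000); lever o_n−o_2 = (4.4641,0.2679,5.0000)
cross product → J_v[:, 2] = (2.5000,-4.3301,-2.0000)
J_ω[:, 2] = z_2
entry J[4][2] = 0.5000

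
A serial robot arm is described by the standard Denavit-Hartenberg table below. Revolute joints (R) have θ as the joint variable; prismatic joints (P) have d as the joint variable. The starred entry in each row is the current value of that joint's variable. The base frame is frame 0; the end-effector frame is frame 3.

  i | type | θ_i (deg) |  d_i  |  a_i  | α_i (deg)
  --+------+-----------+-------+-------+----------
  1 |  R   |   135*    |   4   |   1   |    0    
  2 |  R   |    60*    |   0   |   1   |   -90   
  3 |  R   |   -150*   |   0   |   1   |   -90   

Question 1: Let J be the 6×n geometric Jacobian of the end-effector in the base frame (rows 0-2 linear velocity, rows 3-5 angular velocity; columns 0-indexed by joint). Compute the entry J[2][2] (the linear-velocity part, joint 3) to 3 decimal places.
axis z_2 = (0.2588,-0.9659,0.0000); lever o_n−o_2 = (0.8365,0.2241,0.5000)
cross product → J_v[:, 2] = (-0.4830,-0.1294,0.8660)
J_ω[:, 2] = z_2
entry J[2][2] = 0.8660

0.866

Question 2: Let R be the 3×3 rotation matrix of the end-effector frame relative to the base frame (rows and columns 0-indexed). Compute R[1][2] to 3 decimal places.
End-effector z-axis (col 2 of R) = (-0.4830,-0.1294,0.8660)
R[1][2] = -0.1294

-0.129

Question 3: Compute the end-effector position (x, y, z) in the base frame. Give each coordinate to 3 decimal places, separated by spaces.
after link 1: o_1 = (-0.7071, 0.7071, 4.0000)
after link 2: o_2 = (-1.6730, 0.4483, 4.0000)
after link 3: o_3 = (-0.8365, 0.6724, 4.5000)

-0.837 0.672 4.500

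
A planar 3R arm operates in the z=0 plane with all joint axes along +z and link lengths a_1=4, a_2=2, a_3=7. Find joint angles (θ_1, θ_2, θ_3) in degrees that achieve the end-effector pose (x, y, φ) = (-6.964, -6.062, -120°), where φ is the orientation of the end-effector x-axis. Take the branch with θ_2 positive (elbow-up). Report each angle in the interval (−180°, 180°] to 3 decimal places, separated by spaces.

wrist centre = target − a_3·(cos φ, sin φ) = (-3.4640, 0.0002)
cos θ_2 = (11.9993−4²−2²)/(2·4·2) = -0.5000; θ_2 = 120.0029° (elbow-up)
β = atan2(0.0002,-3.4640) = 179.9971°; ψ = atan2(1.7320,2.9999) = 30.0000°
θ_1 = β − ψ = 149.9971°
θ_3 = φ − θ_1 − θ_2 = -30.0000° (wrapped to (-180°,180°])

149.997 120.003 -30.000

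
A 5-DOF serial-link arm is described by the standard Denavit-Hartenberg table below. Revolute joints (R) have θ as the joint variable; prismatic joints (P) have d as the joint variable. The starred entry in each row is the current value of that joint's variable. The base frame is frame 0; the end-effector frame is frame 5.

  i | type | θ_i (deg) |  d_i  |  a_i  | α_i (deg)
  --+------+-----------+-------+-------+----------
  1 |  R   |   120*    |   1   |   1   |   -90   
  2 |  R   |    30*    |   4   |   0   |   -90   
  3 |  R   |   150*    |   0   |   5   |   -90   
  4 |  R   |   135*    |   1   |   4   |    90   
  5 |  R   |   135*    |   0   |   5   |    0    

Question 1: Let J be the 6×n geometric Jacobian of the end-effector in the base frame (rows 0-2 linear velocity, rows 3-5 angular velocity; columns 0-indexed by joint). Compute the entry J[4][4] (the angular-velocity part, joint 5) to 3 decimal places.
axis z_4 = (0.3946,0.0237,0.9186); lever o_n−o_4 = (0.7588,-4.9381,-0.1986)
cross product → J_v[:, 4] = (4.5312,0.7754,-1.9664)
J_ω[:, 4] = z_4
entry J[4][4] = 0.0237

0.024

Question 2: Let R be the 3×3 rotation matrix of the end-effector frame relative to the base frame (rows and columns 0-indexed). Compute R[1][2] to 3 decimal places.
0.024

End-effector z-axis (col 2 of R) = (0.3946,0.0237,0.9186)
R[1][2] = 0.0237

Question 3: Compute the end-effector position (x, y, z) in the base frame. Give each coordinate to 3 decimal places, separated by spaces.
-2.691 -6.523 4.441

after link 1: o_1 = (-0.5000, 0.8660, 1.0000)
after link 2: o_2 = (-3.9641, -1.1340, 1.0000)
after link 3: o_3 = (0.0760, -3.1316, 3.1651)
after link 4: o_4 = (-3.4500, -1.5848, 4.6398)
after link 5: o_5 = (-2.6912, -6.5229, 4.4412)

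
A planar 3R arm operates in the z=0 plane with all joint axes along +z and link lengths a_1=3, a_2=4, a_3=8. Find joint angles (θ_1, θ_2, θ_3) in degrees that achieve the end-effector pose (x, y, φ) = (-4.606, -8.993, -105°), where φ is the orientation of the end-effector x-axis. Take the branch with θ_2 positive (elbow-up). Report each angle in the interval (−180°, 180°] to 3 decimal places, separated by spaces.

120.000 134.997 0.002

wrist centre = target − a_3·(cos φ, sin φ) = (-2.5354, -1.2656)
cos θ_2 = (8.0302−3²−4²)/(2·3·4) = -0.7071; θ_2 = 134.9974° (elbow-up)
β = atan2(-1.2656,-2.5354) = -153.4735°; ψ = atan2(2.8286,0.1717) = 86.5262°
θ_1 = β − ψ = -239.9997°
θ_3 = φ − θ_1 − θ_2 = 0.0023° (wrapped to (-180°,180°])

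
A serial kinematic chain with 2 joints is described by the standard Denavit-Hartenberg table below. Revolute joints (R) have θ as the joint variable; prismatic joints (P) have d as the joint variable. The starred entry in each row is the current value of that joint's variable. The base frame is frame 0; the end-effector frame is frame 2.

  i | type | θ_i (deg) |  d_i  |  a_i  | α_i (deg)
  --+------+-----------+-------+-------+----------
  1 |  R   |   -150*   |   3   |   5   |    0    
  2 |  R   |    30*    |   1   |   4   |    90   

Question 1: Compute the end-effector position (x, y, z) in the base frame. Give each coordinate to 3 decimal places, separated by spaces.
-6.330 -5.964 4.000

after link 1: o_1 = (-4.3301, -2.5000, 3.0000)
after link 2: o_2 = (-6.3301, -5.9641, 4.0000)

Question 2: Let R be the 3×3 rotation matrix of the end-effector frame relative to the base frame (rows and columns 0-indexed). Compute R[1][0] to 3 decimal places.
-0.866

End-effector x-axis (col 0 of R) = (-0.5000,-0.8660,0.0000)
R[1][0] = -0.8660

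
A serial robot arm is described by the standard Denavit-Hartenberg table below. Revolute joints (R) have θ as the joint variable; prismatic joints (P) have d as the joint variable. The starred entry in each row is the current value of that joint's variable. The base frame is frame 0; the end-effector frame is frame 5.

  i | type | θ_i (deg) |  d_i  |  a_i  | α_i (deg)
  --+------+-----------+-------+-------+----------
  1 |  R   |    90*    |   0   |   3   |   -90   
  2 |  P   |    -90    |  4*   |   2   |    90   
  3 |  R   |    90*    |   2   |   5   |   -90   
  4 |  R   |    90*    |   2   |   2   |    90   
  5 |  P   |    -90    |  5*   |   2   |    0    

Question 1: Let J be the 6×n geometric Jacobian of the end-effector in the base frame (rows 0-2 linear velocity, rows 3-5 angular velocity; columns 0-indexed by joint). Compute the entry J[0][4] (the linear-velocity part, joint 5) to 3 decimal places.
-1.000

prismatic axis z_4 = (-1.0000,0.0000,0.0000)
J_v[:, 4] = z_4; J_ω[:, 4] = (0,0,0)
entry J[0][4] = -1.0000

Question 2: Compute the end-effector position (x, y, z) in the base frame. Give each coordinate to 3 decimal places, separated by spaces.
after link 1: o_1 = (0.0000, 3.0000, 0.0000)
after link 2: o_2 = (-4.0000, 3.0000, 2.0000)
after link 3: o_3 = (-9.0000, 1.0000, 2.0000)
after link 4: o_4 = (-9.0000, 3.0000, 0.0000)
after link 5: o_5 = (-14.0000, 3.0000, 2.0000)

-14.000 3.000 2.000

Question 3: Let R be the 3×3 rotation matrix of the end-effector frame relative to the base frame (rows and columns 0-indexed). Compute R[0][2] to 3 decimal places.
End-effector z-axis (col 2 of R) = (-1.0000,0.0000,0.0000)
R[0][2] = -1.0000

-1.000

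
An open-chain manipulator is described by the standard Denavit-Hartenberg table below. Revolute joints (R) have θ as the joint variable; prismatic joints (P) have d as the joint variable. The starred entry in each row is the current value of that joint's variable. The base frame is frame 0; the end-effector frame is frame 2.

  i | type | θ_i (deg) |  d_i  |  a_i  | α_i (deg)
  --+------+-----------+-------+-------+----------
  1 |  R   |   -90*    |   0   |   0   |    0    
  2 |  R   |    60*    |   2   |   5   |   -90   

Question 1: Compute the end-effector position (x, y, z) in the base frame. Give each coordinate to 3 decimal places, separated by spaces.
after link 1: o_1 = (0.0000, 0.0000, 0.0000)
after link 2: o_2 = (4.3301, -2.5000, 2.0000)

4.330 -2.500 2.000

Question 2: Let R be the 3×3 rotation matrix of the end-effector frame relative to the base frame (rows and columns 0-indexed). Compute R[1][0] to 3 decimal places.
-0.500

End-effector x-axis (col 0 of R) = (0.8660,-0.5000,0.0000)
R[1][0] = -0.5000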